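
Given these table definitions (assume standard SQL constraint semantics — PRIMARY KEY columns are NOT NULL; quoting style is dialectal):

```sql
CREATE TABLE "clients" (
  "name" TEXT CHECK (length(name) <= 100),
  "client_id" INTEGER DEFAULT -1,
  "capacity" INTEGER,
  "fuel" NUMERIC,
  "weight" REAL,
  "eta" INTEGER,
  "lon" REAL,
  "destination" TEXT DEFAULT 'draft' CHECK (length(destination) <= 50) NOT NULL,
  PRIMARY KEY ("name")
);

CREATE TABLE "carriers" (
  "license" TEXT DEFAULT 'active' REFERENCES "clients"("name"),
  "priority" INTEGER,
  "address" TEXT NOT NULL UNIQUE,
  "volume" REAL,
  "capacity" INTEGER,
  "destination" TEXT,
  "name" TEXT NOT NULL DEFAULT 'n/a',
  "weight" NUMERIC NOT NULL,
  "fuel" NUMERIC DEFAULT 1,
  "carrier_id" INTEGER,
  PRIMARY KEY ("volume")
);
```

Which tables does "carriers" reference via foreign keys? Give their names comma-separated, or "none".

clients

- license REFERENCES clients(name).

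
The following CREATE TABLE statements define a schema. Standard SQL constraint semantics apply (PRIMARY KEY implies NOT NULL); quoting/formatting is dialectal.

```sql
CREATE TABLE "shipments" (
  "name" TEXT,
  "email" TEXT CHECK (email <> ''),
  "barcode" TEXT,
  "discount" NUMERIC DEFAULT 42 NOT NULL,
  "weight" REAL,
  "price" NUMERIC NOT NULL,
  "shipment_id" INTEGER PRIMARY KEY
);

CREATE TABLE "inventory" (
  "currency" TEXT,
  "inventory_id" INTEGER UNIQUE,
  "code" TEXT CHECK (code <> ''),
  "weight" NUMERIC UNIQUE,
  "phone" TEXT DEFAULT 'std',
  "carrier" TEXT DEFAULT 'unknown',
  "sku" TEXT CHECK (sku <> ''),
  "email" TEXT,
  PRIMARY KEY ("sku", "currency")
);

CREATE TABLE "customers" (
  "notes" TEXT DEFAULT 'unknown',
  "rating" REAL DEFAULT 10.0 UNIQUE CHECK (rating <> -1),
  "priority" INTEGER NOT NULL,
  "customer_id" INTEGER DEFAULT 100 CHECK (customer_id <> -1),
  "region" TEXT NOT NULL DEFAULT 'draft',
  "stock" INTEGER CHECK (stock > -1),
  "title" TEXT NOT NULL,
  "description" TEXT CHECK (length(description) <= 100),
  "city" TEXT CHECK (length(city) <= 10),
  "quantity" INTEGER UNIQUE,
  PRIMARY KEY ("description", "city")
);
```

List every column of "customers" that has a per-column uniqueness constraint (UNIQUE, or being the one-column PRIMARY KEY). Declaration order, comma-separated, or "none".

rating, quantity

- notes: no UNIQUE or single-column PK constraint.
- rating: declared UNIQUE → unique.
- priority: no UNIQUE or single-column PK constraint.
- customer_id: no UNIQUE or single-column PK constraint.
- region: no UNIQUE or single-column PK constraint.
- stock: no UNIQUE or single-column PK constraint.
- title: no UNIQUE or single-column PK constraint.
- description: part of a composite PRIMARY KEY — only the tuple is unique, not this column on its own.
- city: part of a composite PRIMARY KEY — only the tuple is unique, not this column on its own.
- quantity: declared UNIQUE → unique.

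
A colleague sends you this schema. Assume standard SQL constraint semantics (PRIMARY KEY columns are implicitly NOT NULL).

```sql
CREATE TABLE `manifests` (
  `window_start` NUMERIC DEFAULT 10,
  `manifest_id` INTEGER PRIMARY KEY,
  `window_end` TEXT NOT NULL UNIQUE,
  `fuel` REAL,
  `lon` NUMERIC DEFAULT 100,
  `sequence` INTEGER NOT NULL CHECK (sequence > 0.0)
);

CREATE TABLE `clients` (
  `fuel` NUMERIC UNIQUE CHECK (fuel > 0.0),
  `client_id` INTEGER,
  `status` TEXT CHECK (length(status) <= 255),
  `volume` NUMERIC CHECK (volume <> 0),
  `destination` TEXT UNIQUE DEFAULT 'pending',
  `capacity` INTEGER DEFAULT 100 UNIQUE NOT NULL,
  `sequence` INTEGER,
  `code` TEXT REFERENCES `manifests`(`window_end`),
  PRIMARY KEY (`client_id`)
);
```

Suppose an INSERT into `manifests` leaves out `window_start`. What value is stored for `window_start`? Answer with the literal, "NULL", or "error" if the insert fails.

window_start has an explicit DEFAULT 10.
When the column is omitted from an INSERT, that default is used.

10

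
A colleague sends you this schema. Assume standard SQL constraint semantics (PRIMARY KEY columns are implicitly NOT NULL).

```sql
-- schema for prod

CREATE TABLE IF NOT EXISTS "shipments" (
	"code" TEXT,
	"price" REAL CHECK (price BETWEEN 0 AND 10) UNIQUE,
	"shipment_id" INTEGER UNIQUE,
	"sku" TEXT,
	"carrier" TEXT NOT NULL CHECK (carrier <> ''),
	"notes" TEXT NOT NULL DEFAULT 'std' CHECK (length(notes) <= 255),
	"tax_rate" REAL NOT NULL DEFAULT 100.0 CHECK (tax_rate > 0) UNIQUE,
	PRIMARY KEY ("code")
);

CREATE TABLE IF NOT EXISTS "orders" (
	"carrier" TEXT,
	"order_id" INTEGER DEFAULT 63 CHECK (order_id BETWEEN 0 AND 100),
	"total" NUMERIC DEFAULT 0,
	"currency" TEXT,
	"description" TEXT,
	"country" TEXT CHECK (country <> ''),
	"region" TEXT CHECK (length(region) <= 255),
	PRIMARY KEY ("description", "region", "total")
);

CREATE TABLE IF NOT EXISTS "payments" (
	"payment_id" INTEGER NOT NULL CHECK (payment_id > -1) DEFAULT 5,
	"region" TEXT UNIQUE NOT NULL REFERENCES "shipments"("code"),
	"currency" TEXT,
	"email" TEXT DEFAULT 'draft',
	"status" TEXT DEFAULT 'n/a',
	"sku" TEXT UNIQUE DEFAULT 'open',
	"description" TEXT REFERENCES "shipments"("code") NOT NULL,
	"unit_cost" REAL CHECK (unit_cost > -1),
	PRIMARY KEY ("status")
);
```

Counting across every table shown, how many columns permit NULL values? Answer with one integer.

shipments: 3 nullable (price, shipment_id, sku — PK (code) and explicit NOT NULL columns excluded).
orders: 4 nullable (carrier, order_id, currency, country — PK (description, region, total) and explicit NOT NULL columns excluded).
payments: 4 nullable (currency, email, sku, unit_cost — PK (status) and explicit NOT NULL columns excluded).
Total: 3 + 4 + 4 = 11.

11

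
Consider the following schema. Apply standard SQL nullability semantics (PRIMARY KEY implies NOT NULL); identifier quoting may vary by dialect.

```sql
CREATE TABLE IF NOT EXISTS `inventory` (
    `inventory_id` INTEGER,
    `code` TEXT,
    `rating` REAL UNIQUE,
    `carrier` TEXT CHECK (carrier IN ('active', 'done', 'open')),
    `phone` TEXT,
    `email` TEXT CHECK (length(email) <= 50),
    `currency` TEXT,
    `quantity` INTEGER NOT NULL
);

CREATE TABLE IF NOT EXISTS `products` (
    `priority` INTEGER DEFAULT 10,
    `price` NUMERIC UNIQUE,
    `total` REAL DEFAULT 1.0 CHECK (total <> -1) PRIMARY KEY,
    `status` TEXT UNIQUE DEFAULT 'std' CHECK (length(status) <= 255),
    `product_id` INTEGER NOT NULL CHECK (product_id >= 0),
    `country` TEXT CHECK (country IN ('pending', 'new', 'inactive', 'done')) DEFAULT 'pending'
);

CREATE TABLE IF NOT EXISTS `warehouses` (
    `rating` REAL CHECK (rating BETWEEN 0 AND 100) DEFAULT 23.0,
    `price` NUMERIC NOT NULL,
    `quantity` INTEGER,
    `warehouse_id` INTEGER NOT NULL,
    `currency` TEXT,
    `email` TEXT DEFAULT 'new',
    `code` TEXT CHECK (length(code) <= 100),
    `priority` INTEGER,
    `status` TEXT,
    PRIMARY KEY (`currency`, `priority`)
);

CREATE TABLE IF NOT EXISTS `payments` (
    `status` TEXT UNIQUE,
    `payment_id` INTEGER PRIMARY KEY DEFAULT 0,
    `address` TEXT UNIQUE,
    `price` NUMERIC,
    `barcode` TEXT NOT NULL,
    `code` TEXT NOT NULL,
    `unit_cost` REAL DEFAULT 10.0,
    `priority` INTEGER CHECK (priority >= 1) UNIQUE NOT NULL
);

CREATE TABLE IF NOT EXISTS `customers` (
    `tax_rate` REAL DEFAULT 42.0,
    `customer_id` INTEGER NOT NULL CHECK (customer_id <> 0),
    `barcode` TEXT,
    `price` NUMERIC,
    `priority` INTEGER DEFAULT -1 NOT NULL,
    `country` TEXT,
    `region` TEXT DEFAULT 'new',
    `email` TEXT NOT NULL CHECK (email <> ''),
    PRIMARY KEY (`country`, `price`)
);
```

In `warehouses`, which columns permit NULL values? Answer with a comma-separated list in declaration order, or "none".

rating, quantity, email, code, status

- rating: CHECK does not forbid NULL (a CHECK constraint passes when its expression is NULL) → nullable.
- price: declared NOT NULL → not nullable.
- quantity: no NOT NULL constraint applies → nullable.
- warehouse_id: declared NOT NULL → not nullable.
- currency: part of the PRIMARY KEY, which implies NOT NULL → not nullable.
- email: DEFAULT only fills an omitted column; an explicit NULL is still allowed → nullable.
- code: CHECK does not forbid NULL (a CHECK constraint passes when its expression is NULL) → nullable.
- priority: part of the PRIMARY KEY, which implies NOT NULL → not nullable.
- status: no NOT NULL constraint applies → nullable.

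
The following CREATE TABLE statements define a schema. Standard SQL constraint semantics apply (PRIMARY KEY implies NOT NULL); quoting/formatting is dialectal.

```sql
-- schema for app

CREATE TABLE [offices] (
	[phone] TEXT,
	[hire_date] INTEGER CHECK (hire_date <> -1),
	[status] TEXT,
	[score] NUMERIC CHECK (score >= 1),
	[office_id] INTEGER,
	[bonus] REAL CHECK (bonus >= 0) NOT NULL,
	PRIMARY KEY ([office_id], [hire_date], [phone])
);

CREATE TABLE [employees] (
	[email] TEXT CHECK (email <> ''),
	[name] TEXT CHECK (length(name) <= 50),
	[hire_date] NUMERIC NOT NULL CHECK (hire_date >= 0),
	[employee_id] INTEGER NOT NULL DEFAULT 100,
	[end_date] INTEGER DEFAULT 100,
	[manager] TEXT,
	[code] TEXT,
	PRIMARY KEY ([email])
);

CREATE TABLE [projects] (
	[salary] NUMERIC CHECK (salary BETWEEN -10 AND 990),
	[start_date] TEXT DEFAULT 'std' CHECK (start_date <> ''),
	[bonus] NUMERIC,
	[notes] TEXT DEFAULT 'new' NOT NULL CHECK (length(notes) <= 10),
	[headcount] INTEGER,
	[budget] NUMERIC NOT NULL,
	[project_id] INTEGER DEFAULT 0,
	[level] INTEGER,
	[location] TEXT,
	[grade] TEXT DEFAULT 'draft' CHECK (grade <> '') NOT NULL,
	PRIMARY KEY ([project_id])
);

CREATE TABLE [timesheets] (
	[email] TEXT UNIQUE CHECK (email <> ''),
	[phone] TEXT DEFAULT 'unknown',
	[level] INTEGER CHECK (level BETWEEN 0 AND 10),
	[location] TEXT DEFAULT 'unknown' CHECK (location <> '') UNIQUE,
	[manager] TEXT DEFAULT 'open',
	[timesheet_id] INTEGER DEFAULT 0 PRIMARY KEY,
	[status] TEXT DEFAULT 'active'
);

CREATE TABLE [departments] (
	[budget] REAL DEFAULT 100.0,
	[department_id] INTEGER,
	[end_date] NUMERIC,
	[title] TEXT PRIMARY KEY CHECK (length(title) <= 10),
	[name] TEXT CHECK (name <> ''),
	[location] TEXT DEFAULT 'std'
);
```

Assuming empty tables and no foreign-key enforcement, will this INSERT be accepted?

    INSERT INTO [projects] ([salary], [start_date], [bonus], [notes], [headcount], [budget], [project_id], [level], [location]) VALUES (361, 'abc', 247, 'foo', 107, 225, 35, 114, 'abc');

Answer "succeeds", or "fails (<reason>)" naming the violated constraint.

succeeds

NOT NULL columns: budget is supplied; grade defaults to 'draft'; notes is supplied; project_id is supplied.
CHECK constraints: 361 satisfies (salary BETWEEN -10 AND 990); 'abc' satisfies (start_date <> ''); 'foo' satisfies (length(notes) <= 10).
No constraint is violated.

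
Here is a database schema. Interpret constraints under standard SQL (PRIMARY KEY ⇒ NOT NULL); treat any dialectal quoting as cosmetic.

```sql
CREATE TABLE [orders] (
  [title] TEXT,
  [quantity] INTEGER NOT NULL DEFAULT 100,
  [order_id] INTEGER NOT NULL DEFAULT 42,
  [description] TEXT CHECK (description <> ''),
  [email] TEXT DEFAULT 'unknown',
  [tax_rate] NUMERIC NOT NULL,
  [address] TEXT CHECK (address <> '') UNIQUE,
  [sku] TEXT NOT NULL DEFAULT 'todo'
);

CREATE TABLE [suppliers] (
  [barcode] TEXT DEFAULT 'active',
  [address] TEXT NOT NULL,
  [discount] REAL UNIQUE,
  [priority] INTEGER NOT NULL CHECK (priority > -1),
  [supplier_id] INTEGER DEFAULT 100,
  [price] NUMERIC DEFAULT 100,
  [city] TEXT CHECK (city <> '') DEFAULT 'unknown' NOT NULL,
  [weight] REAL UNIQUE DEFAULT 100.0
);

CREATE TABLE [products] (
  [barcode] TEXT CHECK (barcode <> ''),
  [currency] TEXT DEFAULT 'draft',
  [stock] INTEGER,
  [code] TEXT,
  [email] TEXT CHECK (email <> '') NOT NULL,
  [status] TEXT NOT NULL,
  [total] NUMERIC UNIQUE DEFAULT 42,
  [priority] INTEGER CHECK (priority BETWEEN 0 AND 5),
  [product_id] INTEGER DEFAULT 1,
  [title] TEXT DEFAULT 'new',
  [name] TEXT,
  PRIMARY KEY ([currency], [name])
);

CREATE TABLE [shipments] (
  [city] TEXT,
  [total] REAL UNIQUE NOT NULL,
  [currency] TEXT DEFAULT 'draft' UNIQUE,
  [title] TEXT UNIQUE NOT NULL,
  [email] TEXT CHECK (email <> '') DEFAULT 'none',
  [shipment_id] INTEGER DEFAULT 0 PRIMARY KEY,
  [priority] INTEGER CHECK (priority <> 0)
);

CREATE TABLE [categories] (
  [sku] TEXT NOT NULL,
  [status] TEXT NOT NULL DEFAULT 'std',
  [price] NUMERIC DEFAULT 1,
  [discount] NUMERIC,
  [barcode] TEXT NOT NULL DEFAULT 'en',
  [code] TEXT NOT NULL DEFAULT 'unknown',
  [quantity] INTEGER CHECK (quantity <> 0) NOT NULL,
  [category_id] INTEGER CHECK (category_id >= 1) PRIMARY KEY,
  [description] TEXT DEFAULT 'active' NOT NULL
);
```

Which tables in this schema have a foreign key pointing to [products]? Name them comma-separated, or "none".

No REFERENCES clause anywhere in the schema names products.

none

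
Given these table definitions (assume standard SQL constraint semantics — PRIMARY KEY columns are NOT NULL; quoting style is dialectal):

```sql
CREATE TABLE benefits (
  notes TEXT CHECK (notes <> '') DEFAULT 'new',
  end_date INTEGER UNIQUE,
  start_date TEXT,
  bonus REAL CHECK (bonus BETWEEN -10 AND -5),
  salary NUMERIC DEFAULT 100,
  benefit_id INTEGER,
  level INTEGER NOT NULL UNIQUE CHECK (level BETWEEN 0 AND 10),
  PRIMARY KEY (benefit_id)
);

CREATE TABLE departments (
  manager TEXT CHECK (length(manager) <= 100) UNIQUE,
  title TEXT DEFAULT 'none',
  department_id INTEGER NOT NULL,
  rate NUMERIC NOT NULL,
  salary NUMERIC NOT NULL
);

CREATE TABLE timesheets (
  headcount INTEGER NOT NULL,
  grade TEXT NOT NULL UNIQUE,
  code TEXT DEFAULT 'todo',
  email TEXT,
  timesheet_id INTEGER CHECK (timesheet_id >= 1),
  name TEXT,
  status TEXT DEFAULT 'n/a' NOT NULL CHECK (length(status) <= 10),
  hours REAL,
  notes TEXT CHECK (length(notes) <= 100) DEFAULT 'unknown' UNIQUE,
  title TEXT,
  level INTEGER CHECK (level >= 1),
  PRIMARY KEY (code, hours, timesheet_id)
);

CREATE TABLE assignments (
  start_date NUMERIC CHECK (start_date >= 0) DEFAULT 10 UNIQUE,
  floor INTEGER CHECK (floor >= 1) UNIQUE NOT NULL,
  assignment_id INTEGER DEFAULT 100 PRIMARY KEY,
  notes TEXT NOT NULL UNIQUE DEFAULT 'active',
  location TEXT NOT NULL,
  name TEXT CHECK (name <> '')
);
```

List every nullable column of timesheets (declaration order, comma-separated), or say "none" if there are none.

email, name, notes, title, level

- headcount: declared NOT NULL → not nullable.
- grade: declared NOT NULL → not nullable.
- code: part of the PRIMARY KEY, which implies NOT NULL → not nullable.
- email: no NOT NULL constraint applies → nullable.
- timesheet_id: part of the PRIMARY KEY, which implies NOT NULL → not nullable.
- name: no NOT NULL constraint applies → nullable.
- status: declared NOT NULL → not nullable.
- hours: part of the PRIMARY KEY, which implies NOT NULL → not nullable.
- notes: CHECK does not forbid NULL (a CHECK constraint passes when its expression is NULL) → nullable.
- title: no NOT NULL constraint applies → nullable.
- level: CHECK does not forbid NULL (a CHECK constraint passes when its expression is NULL) → nullable.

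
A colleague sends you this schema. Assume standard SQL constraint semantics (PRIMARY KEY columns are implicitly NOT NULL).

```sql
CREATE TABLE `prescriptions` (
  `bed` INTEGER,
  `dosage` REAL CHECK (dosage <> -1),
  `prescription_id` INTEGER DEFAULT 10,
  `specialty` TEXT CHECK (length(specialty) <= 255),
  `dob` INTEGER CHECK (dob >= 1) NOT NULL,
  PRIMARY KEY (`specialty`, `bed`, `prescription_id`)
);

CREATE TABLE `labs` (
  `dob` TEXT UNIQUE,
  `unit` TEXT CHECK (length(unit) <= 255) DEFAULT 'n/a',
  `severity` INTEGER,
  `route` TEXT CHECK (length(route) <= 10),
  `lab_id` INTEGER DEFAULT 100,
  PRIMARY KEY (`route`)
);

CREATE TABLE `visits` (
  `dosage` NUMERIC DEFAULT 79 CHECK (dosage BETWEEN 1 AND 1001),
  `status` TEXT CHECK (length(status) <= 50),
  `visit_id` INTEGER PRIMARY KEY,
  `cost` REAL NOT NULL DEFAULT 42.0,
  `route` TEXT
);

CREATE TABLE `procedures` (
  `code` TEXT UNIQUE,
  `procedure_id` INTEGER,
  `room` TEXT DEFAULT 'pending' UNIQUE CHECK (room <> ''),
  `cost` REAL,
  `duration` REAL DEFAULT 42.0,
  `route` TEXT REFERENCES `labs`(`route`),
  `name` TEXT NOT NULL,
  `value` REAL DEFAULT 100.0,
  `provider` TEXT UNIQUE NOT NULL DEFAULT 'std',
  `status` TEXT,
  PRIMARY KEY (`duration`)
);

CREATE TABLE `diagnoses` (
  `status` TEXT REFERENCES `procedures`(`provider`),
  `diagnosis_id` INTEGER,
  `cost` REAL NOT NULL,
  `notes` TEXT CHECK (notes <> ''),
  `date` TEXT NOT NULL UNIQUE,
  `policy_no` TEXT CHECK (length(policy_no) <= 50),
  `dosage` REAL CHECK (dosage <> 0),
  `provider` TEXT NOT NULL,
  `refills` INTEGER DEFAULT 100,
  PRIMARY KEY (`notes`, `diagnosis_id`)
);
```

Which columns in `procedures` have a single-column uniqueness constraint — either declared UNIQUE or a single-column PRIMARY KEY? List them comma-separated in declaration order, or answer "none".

code, room, duration, provider

- code: declared UNIQUE → unique.
- procedure_id: no UNIQUE or single-column PK constraint.
- room: declared UNIQUE → unique.
- cost: no UNIQUE or single-column PK constraint.
- duration: single-column PRIMARY KEY → unique.
- route: no UNIQUE or single-column PK constraint.
- name: no UNIQUE or single-column PK constraint.
- value: no UNIQUE or single-column PK constraint.
- provider: declared UNIQUE → unique.
- status: no UNIQUE or single-column PK constraint.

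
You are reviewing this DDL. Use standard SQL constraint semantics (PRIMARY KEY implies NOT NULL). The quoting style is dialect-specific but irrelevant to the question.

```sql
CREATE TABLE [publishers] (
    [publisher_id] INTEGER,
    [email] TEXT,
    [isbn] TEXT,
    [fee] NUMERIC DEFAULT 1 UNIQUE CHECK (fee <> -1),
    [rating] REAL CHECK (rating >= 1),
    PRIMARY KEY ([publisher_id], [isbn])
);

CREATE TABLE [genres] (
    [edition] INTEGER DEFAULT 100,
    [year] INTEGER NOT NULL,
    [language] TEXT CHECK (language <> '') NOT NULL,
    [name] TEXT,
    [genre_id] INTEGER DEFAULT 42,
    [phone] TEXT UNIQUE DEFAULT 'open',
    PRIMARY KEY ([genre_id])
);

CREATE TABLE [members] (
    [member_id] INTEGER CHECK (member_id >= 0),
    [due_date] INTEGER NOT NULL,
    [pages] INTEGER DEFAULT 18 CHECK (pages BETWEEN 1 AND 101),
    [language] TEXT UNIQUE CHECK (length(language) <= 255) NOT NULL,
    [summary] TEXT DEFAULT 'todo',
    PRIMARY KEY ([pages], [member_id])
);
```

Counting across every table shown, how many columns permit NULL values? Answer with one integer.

7

publishers: 3 nullable (email, fee, rating — PK (publisher_id, isbn) and explicit NOT NULL columns excluded).
genres: 3 nullable (edition, name, phone — PK (genre_id) and explicit NOT NULL columns excluded).
members: 1 nullable (summary — PK (pages, member_id) and explicit NOT NULL columns excluded).
Total: 3 + 3 + 1 = 7.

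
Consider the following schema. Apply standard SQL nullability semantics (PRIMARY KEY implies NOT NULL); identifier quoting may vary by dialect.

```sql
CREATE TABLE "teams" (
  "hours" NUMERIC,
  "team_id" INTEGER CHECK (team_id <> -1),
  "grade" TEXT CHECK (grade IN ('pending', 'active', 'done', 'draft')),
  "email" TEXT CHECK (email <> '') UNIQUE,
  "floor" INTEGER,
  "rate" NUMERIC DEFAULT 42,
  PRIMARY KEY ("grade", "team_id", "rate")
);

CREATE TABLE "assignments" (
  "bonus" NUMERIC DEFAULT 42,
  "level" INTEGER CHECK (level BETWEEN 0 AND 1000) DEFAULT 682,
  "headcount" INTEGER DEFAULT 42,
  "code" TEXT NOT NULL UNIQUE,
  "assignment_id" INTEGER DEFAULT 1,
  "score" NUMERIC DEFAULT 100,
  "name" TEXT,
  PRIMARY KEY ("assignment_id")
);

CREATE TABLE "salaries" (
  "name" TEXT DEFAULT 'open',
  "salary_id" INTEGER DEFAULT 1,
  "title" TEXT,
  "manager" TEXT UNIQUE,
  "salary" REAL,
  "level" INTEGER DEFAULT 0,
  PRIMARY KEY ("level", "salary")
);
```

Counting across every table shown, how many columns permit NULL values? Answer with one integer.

teams: 3 nullable (hours, email, floor — PK (grade, team_id, rate) and explicit NOT NULL columns excluded).
assignments: 5 nullable (bonus, level, headcount, score, name — PK (assignment_id) and explicit NOT NULL columns excluded).
salaries: 4 nullable (name, salary_id, title, manager — PK (level, salary) and explicit NOT NULL columns excluded).
Total: 3 + 5 + 4 = 12.

12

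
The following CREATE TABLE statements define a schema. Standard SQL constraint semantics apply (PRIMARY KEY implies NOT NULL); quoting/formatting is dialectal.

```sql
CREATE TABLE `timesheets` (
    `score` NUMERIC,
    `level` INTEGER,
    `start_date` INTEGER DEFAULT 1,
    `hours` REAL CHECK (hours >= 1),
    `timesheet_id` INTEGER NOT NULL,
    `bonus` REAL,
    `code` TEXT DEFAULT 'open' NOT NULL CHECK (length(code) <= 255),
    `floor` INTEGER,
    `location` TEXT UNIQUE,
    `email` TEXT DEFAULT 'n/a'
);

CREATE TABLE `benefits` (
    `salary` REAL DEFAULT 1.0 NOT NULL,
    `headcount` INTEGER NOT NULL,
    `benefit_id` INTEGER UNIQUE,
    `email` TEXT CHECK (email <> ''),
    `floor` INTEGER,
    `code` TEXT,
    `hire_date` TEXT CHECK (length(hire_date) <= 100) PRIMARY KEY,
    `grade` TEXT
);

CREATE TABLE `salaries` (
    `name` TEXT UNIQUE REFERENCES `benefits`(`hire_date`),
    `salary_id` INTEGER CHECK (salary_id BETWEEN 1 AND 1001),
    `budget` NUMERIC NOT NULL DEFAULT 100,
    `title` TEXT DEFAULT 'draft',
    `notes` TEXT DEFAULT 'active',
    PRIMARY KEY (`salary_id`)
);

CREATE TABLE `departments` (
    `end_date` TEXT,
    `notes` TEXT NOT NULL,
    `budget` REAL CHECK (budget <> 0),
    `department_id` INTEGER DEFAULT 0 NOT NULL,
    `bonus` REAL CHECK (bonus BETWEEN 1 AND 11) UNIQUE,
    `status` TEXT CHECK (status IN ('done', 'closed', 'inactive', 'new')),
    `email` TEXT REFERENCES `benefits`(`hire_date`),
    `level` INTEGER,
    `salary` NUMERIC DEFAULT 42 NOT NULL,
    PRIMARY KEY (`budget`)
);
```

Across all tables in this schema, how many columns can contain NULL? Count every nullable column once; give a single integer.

timesheets: 8 nullable (score, level, start_date, hours, bonus, floor, location, email — PK none and explicit NOT NULL columns excluded).
benefits: 5 nullable (benefit_id, email, floor, code, grade — PK (hire_date) and explicit NOT NULL columns excluded).
salaries: 3 nullable (name, title, notes — PK (salary_id) and explicit NOT NULL columns excluded).
departments: 5 nullable (end_date, bonus, status, email, level — PK (budget) and explicit NOT NULL columns excluded).
Total: 8 + 5 + 3 + 5 = 21.

21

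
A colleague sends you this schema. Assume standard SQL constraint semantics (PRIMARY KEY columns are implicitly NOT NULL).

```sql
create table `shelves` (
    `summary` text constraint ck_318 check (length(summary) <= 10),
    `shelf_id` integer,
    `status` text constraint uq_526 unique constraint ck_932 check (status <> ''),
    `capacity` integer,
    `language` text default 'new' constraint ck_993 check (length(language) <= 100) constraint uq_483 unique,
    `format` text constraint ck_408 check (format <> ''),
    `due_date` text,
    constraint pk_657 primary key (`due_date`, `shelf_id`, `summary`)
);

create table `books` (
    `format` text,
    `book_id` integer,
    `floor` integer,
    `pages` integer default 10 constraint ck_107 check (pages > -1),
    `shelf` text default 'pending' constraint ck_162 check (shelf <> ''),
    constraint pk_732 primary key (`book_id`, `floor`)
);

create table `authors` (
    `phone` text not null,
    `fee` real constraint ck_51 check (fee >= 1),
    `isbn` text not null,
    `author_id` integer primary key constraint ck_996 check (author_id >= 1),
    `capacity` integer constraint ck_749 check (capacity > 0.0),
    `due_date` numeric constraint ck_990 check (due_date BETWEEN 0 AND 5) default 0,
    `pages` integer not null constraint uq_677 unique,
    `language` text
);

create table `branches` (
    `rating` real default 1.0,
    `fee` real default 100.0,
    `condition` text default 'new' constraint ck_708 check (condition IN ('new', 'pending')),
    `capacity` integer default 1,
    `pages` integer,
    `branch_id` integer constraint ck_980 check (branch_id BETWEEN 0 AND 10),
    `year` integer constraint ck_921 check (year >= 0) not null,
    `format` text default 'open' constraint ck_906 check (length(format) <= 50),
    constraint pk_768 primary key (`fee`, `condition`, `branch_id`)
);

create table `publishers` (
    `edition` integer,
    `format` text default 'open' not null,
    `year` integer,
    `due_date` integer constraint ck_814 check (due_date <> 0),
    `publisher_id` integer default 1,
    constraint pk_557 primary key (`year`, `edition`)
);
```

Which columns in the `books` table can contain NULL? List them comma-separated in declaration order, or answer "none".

format, pages, shelf

- format: no NOT NULL constraint applies → nullable.
- book_id: part of the PRIMARY KEY, which implies NOT NULL → not nullable.
- floor: part of the PRIMARY KEY, which implies NOT NULL → not nullable.
- pages: CHECK does not forbid NULL (a CHECK constraint passes when its expression is NULL) → nullable.
- shelf: CHECK does not forbid NULL (a CHECK constraint passes when its expression is NULL) → nullable.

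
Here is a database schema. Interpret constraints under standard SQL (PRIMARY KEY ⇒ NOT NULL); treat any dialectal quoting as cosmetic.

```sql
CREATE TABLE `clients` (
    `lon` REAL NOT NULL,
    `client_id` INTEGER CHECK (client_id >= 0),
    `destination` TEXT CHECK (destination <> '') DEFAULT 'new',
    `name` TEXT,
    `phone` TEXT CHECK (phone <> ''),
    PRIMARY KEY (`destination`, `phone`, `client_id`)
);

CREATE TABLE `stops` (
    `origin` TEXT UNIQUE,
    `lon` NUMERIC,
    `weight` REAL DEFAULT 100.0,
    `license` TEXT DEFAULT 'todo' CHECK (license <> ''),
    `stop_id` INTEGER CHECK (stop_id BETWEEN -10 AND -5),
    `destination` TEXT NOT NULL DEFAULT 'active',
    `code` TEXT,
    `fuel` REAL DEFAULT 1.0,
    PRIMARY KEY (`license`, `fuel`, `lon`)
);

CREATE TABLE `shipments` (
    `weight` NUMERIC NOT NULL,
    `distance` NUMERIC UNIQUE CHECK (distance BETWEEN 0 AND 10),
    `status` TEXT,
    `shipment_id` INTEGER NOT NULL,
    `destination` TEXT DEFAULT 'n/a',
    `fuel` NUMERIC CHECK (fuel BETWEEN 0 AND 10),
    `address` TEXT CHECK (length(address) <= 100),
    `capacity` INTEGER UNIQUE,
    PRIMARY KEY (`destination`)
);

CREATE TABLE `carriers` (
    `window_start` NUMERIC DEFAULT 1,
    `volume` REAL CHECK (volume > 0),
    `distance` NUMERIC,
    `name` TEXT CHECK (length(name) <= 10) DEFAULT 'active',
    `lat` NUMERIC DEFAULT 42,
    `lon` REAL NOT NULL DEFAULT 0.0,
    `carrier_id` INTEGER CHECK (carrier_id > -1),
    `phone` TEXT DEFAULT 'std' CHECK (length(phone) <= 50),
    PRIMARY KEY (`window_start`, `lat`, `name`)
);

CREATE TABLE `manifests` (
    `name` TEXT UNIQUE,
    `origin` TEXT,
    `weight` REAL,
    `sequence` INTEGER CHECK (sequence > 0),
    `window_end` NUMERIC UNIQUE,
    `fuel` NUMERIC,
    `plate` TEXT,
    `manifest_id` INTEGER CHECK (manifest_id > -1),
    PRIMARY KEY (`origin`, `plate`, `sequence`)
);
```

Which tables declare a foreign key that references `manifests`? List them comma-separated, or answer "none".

none

No REFERENCES clause anywhere in the schema names manifests.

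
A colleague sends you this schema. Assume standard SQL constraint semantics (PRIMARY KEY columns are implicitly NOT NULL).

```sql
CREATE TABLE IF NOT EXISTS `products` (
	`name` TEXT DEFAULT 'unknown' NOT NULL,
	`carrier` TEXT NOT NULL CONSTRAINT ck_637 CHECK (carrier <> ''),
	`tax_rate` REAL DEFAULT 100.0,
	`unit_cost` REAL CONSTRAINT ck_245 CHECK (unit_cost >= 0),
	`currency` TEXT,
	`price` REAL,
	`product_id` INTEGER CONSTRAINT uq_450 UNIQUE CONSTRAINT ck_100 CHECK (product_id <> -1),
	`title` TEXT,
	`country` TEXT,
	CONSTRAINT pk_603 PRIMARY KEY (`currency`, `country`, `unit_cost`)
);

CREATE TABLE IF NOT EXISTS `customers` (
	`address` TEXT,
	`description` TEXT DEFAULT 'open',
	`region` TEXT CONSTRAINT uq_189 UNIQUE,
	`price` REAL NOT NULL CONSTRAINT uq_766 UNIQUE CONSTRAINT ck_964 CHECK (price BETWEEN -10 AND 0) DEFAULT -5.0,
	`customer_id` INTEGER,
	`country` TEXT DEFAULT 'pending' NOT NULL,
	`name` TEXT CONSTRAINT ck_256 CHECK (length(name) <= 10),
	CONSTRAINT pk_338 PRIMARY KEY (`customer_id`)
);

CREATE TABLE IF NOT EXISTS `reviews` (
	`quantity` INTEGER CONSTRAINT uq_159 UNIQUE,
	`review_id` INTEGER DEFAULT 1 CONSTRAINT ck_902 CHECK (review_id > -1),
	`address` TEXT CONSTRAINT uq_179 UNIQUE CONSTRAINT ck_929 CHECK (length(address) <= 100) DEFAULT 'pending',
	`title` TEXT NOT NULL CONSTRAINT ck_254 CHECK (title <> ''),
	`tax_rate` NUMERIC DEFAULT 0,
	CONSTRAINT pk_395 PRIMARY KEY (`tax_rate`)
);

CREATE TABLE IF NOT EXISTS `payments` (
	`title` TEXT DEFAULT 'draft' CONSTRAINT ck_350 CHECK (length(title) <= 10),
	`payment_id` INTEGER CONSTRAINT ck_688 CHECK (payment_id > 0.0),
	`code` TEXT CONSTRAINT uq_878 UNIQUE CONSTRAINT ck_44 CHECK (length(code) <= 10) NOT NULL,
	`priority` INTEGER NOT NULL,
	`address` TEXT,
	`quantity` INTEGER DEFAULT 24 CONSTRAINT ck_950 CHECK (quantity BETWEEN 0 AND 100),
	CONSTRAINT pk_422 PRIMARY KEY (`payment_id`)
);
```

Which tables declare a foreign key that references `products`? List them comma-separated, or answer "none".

none

No REFERENCES clause anywhere in the schema names products.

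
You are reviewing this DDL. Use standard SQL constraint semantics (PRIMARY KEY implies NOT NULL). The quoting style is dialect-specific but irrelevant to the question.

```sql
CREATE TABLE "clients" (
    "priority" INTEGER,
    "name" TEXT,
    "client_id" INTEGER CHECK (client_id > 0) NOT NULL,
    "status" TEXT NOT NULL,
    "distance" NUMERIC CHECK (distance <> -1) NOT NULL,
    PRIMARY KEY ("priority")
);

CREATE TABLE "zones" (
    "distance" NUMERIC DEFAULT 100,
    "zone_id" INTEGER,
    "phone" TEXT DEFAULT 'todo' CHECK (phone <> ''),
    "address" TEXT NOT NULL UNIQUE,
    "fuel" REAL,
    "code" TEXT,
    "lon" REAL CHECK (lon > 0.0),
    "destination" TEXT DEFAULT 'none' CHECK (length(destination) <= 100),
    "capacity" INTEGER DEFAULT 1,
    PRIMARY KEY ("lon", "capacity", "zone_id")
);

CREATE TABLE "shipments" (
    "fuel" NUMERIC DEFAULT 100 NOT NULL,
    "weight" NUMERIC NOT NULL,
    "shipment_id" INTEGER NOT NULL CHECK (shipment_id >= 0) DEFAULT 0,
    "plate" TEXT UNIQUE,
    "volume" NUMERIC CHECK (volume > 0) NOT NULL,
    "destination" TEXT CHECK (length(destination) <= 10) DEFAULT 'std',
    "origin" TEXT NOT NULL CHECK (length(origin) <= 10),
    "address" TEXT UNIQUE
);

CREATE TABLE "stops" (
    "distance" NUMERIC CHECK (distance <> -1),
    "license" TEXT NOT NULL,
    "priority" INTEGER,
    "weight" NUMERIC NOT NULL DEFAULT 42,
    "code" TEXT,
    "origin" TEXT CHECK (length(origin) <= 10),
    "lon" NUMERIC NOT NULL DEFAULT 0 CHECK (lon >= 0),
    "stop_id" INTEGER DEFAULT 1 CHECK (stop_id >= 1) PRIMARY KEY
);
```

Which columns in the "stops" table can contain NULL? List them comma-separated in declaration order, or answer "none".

- distance: CHECK does not forbid NULL (a CHECK constraint passes when its expression is NULL) → nullable.
- license: declared NOT NULL → not nullable.
- priority: no NOT NULL constraint applies → nullable.
- weight: declared NOT NULL → not nullable.
- code: no NOT NULL constraint applies → nullable.
- origin: CHECK does not forbid NULL (a CHECK constraint passes when its expression is NULL) → nullable.
- lon: declared NOT NULL → not nullable.
- stop_id: part of the PRIMARY KEY, which implies NOT NULL → not nullable.

distance, priority, code, origin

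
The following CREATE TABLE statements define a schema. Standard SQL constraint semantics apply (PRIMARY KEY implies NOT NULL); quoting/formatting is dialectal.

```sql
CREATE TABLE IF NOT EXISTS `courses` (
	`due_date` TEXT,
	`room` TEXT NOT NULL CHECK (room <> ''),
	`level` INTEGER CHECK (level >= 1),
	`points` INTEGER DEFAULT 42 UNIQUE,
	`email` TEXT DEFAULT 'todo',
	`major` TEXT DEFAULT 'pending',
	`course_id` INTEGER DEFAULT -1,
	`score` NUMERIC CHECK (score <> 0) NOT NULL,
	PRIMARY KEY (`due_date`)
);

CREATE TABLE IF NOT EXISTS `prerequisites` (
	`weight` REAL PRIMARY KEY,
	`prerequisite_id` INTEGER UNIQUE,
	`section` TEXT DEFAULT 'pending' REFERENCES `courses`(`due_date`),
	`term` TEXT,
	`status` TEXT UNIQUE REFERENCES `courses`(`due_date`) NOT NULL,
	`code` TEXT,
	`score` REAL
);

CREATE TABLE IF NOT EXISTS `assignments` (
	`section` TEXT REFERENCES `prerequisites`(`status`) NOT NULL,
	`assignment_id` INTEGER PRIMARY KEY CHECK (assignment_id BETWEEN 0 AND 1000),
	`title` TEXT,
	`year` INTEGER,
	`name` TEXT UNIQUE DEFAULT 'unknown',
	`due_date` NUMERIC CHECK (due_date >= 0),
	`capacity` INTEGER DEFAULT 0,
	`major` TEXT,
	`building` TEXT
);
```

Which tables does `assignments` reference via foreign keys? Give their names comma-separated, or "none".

prerequisites

- section REFERENCES prerequisites(status).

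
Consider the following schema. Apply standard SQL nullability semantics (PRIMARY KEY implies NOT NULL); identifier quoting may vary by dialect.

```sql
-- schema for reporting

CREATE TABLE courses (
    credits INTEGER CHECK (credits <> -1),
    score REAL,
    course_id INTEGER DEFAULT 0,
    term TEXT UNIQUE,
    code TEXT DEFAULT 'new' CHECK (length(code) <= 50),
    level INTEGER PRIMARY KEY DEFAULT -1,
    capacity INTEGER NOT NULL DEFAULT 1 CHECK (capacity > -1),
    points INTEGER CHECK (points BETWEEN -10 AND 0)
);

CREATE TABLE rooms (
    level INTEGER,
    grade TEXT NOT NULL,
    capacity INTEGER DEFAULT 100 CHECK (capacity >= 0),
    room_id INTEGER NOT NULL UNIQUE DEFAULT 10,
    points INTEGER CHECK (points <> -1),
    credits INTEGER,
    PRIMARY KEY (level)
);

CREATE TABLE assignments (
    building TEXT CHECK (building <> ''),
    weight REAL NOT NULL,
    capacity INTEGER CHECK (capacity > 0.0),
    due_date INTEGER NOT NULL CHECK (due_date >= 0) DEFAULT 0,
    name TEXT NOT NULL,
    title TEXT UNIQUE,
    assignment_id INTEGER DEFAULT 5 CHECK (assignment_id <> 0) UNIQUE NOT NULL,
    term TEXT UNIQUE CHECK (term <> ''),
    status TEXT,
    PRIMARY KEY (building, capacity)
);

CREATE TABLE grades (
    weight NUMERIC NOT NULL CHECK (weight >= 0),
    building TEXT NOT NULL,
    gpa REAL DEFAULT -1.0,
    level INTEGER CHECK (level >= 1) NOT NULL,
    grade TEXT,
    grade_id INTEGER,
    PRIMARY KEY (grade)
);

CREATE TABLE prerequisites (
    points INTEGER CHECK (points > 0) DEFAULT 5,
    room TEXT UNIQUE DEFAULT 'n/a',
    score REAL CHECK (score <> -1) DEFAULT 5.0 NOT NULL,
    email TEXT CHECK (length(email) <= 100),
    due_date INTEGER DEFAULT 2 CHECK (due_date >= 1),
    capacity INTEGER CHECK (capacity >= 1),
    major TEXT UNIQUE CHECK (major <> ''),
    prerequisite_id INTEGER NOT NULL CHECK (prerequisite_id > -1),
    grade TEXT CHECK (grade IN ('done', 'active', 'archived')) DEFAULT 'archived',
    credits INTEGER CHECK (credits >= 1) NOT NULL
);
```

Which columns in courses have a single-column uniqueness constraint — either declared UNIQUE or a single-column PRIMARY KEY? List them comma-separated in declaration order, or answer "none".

term, level

- credits: no UNIQUE or single-column PK constraint.
- score: no UNIQUE or single-column PK constraint.
- course_id: no UNIQUE or single-column PK constraint.
- term: declared UNIQUE → unique.
- code: no UNIQUE or single-column PK constraint.
- level: single-column PRIMARY KEY → unique.
- capacity: no UNIQUE or single-column PK constraint.
- points: no UNIQUE or single-column PK constraint.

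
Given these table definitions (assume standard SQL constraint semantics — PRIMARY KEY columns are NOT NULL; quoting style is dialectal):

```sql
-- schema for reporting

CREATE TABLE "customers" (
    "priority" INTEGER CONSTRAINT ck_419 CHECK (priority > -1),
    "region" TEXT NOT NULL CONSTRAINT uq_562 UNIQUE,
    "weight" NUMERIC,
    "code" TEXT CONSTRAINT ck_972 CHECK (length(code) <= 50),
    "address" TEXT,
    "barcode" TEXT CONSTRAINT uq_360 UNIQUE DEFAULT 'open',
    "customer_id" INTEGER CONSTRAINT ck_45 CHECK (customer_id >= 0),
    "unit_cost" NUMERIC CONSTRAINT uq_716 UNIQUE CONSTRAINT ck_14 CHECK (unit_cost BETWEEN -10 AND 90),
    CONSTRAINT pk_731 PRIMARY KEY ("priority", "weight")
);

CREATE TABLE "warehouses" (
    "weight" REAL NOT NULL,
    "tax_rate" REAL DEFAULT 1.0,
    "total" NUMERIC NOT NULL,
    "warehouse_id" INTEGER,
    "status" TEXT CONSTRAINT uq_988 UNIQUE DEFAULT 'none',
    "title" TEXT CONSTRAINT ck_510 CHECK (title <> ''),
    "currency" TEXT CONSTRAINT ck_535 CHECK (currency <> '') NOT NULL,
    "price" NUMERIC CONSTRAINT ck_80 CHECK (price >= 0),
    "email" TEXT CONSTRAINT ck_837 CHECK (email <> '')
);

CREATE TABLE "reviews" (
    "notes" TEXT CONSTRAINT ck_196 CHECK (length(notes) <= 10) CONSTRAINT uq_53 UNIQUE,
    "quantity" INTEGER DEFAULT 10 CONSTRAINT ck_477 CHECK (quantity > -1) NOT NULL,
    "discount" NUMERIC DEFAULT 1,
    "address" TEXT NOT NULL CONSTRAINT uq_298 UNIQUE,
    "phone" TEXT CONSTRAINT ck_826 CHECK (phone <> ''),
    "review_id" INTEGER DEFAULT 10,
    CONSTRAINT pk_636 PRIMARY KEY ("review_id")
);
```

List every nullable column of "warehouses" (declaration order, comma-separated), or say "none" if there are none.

tax_rate, warehouse_id, status, title, price, email

- weight: declared NOT NULL → not nullable.
- tax_rate: DEFAULT only fills an omitted column; an explicit NULL is still allowed → nullable.
- total: declared NOT NULL → not nullable.
- warehouse_id: no NOT NULL constraint applies → nullable.
- status: UNIQUE does not imply NOT NULL → nullable.
- title: CHECK does not forbid NULL (a CHECK constraint passes when its expression is NULL) → nullable.
- currency: declared NOT NULL → not nullable.
- price: CHECK does not forbid NULL (a CHECK constraint passes when its expression is NULL) → nullable.
- email: CHECK does not forbid NULL (a CHECK constraint passes when its expression is NULL) → nullable.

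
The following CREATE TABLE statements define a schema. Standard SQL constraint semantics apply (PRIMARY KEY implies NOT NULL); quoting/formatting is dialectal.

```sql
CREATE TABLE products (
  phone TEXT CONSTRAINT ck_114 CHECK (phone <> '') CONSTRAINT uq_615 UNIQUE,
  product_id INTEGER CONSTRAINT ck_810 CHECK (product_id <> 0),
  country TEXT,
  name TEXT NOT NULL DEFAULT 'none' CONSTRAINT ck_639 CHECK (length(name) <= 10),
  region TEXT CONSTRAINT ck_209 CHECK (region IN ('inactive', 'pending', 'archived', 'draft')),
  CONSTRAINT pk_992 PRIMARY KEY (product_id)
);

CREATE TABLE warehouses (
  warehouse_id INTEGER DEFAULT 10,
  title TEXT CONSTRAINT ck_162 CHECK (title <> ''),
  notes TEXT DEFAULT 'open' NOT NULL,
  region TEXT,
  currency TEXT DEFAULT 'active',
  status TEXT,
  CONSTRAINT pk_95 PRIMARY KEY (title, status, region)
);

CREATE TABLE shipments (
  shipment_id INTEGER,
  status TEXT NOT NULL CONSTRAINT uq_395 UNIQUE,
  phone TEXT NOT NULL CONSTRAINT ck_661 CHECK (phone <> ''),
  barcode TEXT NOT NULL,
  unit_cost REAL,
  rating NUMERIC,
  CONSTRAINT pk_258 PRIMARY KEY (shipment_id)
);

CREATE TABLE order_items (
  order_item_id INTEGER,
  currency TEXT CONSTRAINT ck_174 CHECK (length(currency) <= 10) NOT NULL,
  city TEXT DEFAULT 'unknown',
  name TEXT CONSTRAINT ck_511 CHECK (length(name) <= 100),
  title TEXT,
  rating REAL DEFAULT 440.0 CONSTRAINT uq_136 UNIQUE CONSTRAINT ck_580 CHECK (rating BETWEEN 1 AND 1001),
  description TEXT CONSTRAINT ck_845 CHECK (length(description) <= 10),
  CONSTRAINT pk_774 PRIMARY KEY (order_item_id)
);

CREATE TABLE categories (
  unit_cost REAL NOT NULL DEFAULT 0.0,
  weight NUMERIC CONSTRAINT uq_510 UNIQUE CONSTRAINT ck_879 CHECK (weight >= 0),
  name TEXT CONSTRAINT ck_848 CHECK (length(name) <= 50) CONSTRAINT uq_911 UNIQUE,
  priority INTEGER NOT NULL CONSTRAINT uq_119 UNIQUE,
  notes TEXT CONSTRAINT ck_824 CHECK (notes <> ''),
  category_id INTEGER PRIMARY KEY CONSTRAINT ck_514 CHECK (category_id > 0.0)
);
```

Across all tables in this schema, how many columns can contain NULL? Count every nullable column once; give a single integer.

15

products: 3 nullable (phone, country, region — PK (product_id) and explicit NOT NULL columns excluded).
warehouses: 2 nullable (warehouse_id, currency — PK (title, status, region) and explicit NOT NULL columns excluded).
shipments: 2 nullable (unit_cost, rating — PK (shipment_id) and explicit NOT NULL columns excluded).
order_items: 5 nullable (city, name, title, rating, description — PK (order_item_id) and explicit NOT NULL columns excluded).
categories: 3 nullable (weight, name, notes — PK (category_id) and explicit NOT NULL columns excluded).
Total: 3 + 2 + 2 + 5 + 3 = 15.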